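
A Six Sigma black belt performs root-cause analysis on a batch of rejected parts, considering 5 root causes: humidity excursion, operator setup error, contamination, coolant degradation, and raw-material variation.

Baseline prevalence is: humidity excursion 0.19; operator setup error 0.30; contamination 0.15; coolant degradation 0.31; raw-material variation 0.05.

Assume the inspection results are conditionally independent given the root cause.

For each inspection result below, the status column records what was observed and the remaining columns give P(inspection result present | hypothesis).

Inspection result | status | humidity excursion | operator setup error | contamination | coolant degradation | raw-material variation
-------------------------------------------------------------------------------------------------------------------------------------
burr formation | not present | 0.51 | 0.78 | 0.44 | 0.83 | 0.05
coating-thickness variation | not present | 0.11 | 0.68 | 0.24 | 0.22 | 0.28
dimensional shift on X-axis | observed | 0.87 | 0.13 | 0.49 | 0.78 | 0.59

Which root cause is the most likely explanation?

For each hypothesis, the unnormalized posterior weight is prior × product of the inspection result likelihoods (using 1 − P(present | H) for each absent inspection result):
  humidity excursion: 0.19 × (1 − 0.51) × (1 − 0.11) × 0.87 = 0.072087
  operator setup error: 0.30 × (1 − 0.78) × (1 − 0.68) × 0.13 = 0.0027456
  contamination: 0.15 × (1 − 0.44) × (1 − 0.24) × 0.49 = 0.031282
  coolant degradation: 0.31 × (1 − 0.83) × (1 − 0.22) × 0.78 = 0.032063
  raw-material variation: 0.05 × (1 − 0.05) × (1 − 0.28) × 0.59 = 0.020178
The unnormalized weights sum to 0.15836.
P(humidity excursion | evidence) ≈ 0.072087 / 0.15836 ≈ 0.455
P(operator setup error | evidence) ≈ 0.0027456 / 0.15836 ≈ 0.017
P(contamination | evidence) ≈ 0.031282 / 0.15836 ≈ 0.198
P(coolant degradation | evidence) ≈ 0.032063 / 0.15836 ≈ 0.202
P(raw-material variation | evidence) ≈ 0.020178 / 0.15836 ≈ 0.127
The largest is 0.455, so humidity excursion is most probable.

humidity excursion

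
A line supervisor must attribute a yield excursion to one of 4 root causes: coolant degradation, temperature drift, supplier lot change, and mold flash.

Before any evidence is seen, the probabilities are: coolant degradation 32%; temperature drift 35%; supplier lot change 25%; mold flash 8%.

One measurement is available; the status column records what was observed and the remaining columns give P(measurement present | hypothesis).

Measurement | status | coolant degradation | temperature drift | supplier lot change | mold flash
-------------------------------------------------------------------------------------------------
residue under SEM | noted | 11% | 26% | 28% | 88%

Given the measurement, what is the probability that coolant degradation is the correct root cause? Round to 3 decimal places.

Multiply each prior by the likelihood of the measurement:
  coolant degradation: 0.32 × 0.11 = 0.0352
  temperature drift: 0.35 × 0.26 = 0.091
  supplier lot change: 0.25 × 0.28 = 0.07
  mold flash: 0.08 × 0.88 = 0.0704
Marginal likelihood of the evidence = 0.2666.
P(coolant degradation | evidence) = 0.0352 / 0.2666 ≈ 0.132.

0.132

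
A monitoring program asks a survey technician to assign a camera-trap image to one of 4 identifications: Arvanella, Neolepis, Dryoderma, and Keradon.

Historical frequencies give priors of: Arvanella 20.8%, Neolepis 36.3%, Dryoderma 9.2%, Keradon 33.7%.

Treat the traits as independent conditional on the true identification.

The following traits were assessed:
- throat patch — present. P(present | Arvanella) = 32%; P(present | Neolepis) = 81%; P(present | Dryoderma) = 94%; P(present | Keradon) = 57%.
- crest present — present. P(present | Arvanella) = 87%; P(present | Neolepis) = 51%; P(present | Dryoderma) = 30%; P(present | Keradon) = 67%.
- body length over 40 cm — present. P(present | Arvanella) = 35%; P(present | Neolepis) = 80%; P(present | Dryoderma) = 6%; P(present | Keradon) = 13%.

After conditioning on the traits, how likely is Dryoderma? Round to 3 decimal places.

0.010

Multiply each prior by the joint likelihood of the trait pattern:
  Arvanella: 0.208 × 0.32 × 0.87 × 0.35 = 0.020268
  Neolepis: 0.363 × 0.81 × 0.51 × 0.80 = 0.11996
  Dryoderma: 0.092 × 0.94 × 0.30 × 0.06 = 0.0015566
  Keradon: 0.337 × 0.57 × 0.67 × 0.13 = 0.016731
The unnormalized weights sum to 0.15852.
P(Dryoderma | evidence) = 0.0015566 / 0.15852 ≈ 0.010.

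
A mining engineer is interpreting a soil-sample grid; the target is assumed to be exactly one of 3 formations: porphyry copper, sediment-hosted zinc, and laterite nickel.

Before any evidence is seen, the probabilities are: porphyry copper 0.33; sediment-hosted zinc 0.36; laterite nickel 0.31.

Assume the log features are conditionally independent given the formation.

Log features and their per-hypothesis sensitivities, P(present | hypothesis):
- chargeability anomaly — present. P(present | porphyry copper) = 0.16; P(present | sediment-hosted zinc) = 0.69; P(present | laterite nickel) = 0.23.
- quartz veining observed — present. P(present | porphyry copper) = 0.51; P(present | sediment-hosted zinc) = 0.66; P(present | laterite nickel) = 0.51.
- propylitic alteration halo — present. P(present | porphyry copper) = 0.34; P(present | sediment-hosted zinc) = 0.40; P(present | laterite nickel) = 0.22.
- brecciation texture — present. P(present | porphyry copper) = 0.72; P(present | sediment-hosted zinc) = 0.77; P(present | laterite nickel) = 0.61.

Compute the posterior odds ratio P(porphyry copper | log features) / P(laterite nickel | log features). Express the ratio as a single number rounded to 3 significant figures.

The normalizing constant cancels in an odds ratio, so compute prior × likelihood for the two hypotheses only:
  porphyry copper: 0.33 × 0.16 × 0.51 × 0.34 × 0.72 = 0.006592
  laterite nickel: 0.31 × 0.23 × 0.51 × 0.22 × 0.61 = 0.0048799
Posterior odds = 0.006592 / 0.0048799 ≈ 1.35.

1.35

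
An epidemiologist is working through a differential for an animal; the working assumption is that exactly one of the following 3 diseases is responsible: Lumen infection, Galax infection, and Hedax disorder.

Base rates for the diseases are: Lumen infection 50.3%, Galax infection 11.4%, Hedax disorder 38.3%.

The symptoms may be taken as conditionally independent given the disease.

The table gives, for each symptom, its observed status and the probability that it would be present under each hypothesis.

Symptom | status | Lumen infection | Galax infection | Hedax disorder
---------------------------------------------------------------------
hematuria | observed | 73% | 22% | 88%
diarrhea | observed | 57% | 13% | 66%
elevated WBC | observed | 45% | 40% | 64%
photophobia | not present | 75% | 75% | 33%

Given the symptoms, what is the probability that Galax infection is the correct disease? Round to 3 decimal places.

0.003

Multiply each prior by the joint likelihood of the symptom pattern (using 1 − P(present | H) for each absent symptom):
  Lumen infection: 0.503 × 0.73 × 0.57 × 0.45 × (1 − 0.75) = 0.023546
  Galax infection: 0.114 × 0.22 × 0.13 × 0.40 × (1 − 0.75) = 0.00032604
  Hedax disorder: 0.383 × 0.88 × 0.66 × 0.64 × (1 − 0.33) = 0.095385
Marginal likelihood of the evidence = 0.11926.
P(Galax infection | evidence) = 0.00032604 / 0.11926 ≈ 0.003.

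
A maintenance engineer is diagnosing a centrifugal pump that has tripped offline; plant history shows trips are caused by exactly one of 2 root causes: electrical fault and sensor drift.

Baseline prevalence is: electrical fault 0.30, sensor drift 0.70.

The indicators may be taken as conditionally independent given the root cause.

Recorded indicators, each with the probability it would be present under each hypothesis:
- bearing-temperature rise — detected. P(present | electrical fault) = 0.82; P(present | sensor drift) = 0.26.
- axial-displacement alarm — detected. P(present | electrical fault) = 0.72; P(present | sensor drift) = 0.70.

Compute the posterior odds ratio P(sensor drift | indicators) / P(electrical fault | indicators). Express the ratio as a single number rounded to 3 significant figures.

Posterior odds equal prior odds times the likelihood ratio; only the two competing hypotheses matter.
  sensor drift: 0.70 × 0.26 × 0.70 = 0.1274
  electrical fault: 0.30 × 0.82 × 0.72 = 0.17712
Odds(sensor drift : electrical fault) = 0.1274 / 0.17712 ≈ 0.719.

0.719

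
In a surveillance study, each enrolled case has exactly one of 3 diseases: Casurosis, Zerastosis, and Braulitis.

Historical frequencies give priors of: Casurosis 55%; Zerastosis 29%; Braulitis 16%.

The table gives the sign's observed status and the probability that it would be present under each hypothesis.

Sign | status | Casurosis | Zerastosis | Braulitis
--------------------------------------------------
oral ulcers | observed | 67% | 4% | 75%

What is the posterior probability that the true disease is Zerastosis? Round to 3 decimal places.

By Bayes' rule, the unnormalized weight for each hypothesis is prior × likelihood:
  Casurosis: 0.55 × 0.67 = 0.3685
  Zerastosis: 0.29 × 0.04 = 0.0116
  Braulitis: 0.16 × 0.75 = 0.12
Normalizing constant Z = 0.3685 + 0.0116 + 0.12 = 0.5001.
P(Zerastosis | evidence) = 0.0116 / 0.5001 ≈ 0.023.

0.023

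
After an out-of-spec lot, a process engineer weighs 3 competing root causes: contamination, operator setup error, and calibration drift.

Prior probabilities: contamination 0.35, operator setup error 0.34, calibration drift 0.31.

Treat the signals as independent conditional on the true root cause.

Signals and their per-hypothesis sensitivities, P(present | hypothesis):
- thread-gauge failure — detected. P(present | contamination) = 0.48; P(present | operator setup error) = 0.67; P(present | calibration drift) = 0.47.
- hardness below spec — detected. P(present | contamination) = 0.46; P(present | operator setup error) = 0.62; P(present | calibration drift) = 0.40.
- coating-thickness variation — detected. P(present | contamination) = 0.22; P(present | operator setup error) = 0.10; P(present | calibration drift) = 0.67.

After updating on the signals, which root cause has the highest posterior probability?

calibration drift

For each hypothesis, the unnormalized posterior weight is prior × product of the signal likelihoods:
  contamination: 0.35 × 0.48 × 0.46 × 0.22 = 0.017002
  operator setup error: 0.34 × 0.67 × 0.62 × 0.10 = 0.014124
  calibration drift: 0.31 × 0.47 × 0.40 × 0.67 = 0.039048
The unnormalized weights sum to 0.070173.
P(contamination | evidence) ≈ 0.017002 / 0.070173 ≈ 0.242
P(operator setup error | evidence) ≈ 0.014124 / 0.070173 ≈ 0.201
P(calibration drift | evidence) ≈ 0.039048 / 0.070173 ≈ 0.556
The largest is 0.556, so calibration drift is most probable.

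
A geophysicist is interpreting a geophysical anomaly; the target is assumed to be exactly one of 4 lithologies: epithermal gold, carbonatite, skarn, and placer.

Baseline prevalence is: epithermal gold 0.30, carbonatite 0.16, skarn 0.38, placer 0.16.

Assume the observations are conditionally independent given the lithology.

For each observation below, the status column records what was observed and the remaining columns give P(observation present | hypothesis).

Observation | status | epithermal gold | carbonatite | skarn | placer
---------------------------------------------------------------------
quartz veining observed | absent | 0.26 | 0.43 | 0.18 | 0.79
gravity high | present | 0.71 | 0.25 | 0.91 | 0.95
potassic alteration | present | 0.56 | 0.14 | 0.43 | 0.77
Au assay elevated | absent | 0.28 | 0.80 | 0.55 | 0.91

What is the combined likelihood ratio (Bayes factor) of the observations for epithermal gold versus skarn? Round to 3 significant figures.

1.47

Joint likelihood of the evidence pattern under each hypothesis (using 1 − P(present | H) for each absent observation):
  epithermal gold: (1 − 0.26) × 0.71 × 0.56 × (1 − 0.28) = 0.21184
  skarn: (1 − 0.18) × 0.91 × 0.43 × (1 − 0.55) = 0.14439
Bayes factor = 0.21184 / 0.14439 ≈ 1.47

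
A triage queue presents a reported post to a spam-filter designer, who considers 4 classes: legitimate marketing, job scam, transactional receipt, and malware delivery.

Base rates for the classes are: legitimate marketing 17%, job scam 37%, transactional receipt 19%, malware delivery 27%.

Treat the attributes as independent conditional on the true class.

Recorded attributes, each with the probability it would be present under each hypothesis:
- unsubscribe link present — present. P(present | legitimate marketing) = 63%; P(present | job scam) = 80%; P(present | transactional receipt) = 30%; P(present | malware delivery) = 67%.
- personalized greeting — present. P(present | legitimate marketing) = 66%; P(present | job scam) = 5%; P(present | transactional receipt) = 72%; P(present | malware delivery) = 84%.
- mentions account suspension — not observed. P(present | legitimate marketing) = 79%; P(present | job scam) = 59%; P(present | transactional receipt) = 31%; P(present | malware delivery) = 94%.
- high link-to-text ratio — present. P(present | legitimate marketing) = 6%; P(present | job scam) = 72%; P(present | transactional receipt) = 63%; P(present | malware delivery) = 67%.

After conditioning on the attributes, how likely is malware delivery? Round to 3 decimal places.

0.209

For each hypothesis, the unnormalized posterior weight is prior × product of the attribute likelihoods (using 1 − P(present | H) for each absent attribute):
  legitimate marketing: 0.17 × 0.63 × 0.66 × (1 − 0.79) × 0.06 = 0.00089064
  job scam: 0.37 × 0.80 × 0.05 × (1 − 0.59) × 0.72 = 0.004369
  transactional receipt: 0.19 × 0.30 × 0.72 × (1 − 0.31) × 0.63 = 0.01784
  malware delivery: 0.27 × 0.67 × 0.84 × (1 − 0.94) × 0.67 = 0.0061086
Normalizing constant Z = 0.00089064 + 0.004369 + 0.01784 + 0.0061086 = 0.029208.
P(malware delivery | evidence) = 0.0061086 / 0.029208 ≈ 0.209.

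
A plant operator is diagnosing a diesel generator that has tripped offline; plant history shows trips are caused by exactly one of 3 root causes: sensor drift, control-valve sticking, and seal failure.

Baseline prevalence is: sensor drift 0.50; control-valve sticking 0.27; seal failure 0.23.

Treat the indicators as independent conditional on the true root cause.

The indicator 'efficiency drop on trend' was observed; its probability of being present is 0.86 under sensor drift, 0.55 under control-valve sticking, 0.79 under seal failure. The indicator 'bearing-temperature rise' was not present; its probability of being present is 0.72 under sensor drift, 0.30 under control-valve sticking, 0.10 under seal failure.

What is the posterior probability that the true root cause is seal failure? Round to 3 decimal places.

0.422

For each hypothesis, the unnormalized posterior weight is prior × product of the indicator likelihoods (using 1 − P(present | H) for each absent indicator):
  sensor drift: 0.50 × 0.86 × (1 − 0.72) = 0.1204
  control-valve sticking: 0.27 × 0.55 × (1 − 0.30) = 0.10395
  seal failure: 0.23 × 0.79 × (1 − 0.10) = 0.16353
Marginal likelihood of the evidence = 0.38788.
P(seal failure | evidence) = 0.16353 / 0.38788 ≈ 0.422.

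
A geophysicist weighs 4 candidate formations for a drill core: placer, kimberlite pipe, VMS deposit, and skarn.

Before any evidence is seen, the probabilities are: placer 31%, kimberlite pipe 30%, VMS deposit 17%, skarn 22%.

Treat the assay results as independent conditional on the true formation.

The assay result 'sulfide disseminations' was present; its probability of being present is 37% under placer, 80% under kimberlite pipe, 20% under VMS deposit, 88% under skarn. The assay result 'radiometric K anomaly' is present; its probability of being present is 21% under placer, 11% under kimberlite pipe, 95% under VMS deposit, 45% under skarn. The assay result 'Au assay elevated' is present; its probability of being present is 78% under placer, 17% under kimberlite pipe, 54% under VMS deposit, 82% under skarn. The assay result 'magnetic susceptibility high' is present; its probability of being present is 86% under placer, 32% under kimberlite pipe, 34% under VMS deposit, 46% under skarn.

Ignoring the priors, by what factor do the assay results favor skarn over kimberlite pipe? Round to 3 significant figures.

31.2

Take the product of per-assay result likelihoods under each hypothesis, then divide.
  skarn: 0.88 × 0.45 × 0.82 × 0.46 = 0.14937
  kimberlite pipe: 0.80 × 0.11 × 0.17 × 0.32 = 0.0047872
Bayes factor = 0.14937 / 0.0047872 ≈ 31.2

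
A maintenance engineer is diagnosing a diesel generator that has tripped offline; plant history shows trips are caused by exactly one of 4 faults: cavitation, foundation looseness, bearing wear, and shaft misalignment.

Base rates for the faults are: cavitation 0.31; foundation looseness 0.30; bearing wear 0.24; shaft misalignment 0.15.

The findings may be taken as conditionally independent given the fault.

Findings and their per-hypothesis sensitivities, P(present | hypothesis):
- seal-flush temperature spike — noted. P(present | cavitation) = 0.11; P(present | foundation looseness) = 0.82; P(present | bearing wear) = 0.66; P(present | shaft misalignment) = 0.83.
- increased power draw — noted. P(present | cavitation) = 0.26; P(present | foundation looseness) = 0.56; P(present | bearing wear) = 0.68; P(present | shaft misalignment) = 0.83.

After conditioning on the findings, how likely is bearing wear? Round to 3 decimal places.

Multiply each prior by the joint likelihood of the evidence pattern:
  cavitation: 0.31 × 0.11 × 0.26 = 0.008866
  foundation looseness: 0.30 × 0.82 × 0.56 = 0.13776
  bearing wear: 0.24 × 0.66 × 0.68 = 0.10771
  shaft misalignment: 0.15 × 0.83 × 0.83 = 0.10333
Marginal likelihood of the evidence = 0.35767.
P(bearing wear | evidence) = 0.10771 / 0.35767 ≈ 0.301.

0.301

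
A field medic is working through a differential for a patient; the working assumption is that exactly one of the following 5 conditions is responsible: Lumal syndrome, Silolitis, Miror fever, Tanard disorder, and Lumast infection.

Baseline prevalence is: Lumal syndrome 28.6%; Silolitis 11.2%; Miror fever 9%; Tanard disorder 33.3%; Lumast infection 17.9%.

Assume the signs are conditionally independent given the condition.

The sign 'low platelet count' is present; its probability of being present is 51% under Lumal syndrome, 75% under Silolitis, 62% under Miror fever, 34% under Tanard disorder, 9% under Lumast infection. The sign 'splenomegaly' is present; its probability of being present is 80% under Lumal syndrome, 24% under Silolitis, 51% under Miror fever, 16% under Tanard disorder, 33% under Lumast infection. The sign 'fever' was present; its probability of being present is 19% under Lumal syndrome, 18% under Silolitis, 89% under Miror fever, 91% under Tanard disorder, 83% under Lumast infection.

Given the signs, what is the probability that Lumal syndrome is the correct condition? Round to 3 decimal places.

Multiply each prior by the joint likelihood of the sign pattern:
  Lumal syndrome: 0.286 × 0.51 × 0.80 × 0.19 = 0.022171
  Silolitis: 0.112 × 0.75 × 0.24 × 0.18 = 0.0036288
  Miror fever: 0.090 × 0.62 × 0.51 × 0.89 = 0.025328
  Tanard disorder: 0.333 × 0.34 × 0.16 × 0.91 = 0.016485
  Lumast infection: 0.179 × 0.09 × 0.33 × 0.83 = 0.0044125
Marginal likelihood of the evidence = 0.072025.
P(Lumal syndrome | evidence) = 0.022171 / 0.072025 ≈ 0.308.

0.308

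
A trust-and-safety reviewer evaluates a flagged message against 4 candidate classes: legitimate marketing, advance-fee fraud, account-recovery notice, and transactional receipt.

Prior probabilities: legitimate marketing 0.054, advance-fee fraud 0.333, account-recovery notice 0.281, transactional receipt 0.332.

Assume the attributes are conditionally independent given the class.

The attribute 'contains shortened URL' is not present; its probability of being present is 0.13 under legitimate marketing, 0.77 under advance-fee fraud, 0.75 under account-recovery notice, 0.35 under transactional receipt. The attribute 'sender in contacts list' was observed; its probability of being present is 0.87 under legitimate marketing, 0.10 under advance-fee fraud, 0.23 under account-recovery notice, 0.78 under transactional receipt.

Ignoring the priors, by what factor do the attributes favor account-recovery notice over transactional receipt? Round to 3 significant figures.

0.113

The Bayes factor is the ratio of the joint likelihoods of the attribute pattern under the two hypotheses (using 1 − P(present | H) for each absent attribute).
  account-recovery notice: (1 − 0.75) × 0.23 = 0.0575
  transactional receipt: (1 − 0.35) × 0.78 = 0.507
Bayes factor = 0.0575 / 0.507 ≈ 0.113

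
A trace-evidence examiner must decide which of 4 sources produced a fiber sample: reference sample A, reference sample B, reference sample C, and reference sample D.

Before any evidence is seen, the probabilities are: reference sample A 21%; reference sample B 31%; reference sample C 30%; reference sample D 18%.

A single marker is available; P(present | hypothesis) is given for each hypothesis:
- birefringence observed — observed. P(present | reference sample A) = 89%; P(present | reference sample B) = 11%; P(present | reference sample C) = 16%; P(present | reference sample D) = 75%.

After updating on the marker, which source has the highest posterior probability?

By Bayes' rule, the unnormalized weight for each hypothesis is prior × likelihood:
  reference sample A: 0.21 × 0.89 = 0.1869
  reference sample B: 0.31 × 0.11 = 0.0341
  reference sample C: 0.30 × 0.16 = 0.048
  reference sample D: 0.18 × 0.75 = 0.135
The unnormalized weights sum to 0.404.
P(reference sample A | evidence) ≈ 0.1869 / 0.404 ≈ 0.463
P(reference sample B | evidence) ≈ 0.0341 / 0.404 ≈ 0.084
P(reference sample C | evidence) ≈ 0.048 / 0.404 ≈ 0.119
P(reference sample D | evidence) ≈ 0.135 / 0.404 ≈ 0.334
The largest is 0.463, so reference sample A is most probable.

reference sample A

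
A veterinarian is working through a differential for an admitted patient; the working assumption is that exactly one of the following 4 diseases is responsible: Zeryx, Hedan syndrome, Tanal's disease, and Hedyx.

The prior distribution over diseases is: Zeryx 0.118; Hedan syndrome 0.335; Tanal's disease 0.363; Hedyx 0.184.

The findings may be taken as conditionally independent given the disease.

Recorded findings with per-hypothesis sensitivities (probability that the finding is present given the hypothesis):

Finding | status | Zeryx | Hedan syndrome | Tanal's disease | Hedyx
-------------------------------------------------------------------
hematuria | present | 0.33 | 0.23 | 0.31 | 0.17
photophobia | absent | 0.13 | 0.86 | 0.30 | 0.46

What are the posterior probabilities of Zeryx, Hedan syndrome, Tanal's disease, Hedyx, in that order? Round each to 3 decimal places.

0.241, 0.077, 0.561, 0.120

By Bayes' rule with conditional independence, the unnormalized weight for each hypothesis is prior × ∏ likelihoods (using 1 − P(present | H) for each absent finding):
  Zeryx: 0.118 × 0.33 × (1 − 0.13) = 0.033878
  Hedan syndrome: 0.335 × 0.23 × (1 − 0.86) = 0.010787
  Tanal's disease: 0.363 × 0.31 × (1 − 0.30) = 0.078771
  Hedyx: 0.184 × 0.17 × (1 − 0.46) = 0.016891
Normalizing constant Z = 0.033878 + 0.010787 + 0.078771 + 0.016891 = 0.14033.
P(Zeryx | evidence) = 0.033878 / 0.14033 ≈ 0.241
P(Hedan syndrome | evidence) = 0.010787 / 0.14033 ≈ 0.077
P(Tanal's disease | evidence) = 0.078771 / 0.14033 ≈ 0.561
P(Hedyx | evidence) = 0.016891 / 0.14033 ≈ 0.120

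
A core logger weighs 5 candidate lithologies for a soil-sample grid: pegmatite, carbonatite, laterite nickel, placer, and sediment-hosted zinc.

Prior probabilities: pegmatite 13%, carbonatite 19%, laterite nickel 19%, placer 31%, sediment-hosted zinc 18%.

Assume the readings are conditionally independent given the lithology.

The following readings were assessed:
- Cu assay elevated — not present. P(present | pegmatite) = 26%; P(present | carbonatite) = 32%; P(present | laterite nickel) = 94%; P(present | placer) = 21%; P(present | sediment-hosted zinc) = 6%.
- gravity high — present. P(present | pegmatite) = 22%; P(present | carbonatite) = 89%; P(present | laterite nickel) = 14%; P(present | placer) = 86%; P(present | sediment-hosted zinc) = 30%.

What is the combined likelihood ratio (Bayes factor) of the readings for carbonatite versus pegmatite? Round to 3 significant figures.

The Bayes factor is the ratio of the joint likelihoods of the reading pattern under the two hypotheses (using 1 − P(present | H) for each absent reading).
  carbonatite: (1 − 0.32) × 0.89 = 0.6052
  pegmatite: (1 − 0.26) × 0.22 = 0.1628
Bayes factor = 0.6052 / 0.1628 ≈ 3.72

3.72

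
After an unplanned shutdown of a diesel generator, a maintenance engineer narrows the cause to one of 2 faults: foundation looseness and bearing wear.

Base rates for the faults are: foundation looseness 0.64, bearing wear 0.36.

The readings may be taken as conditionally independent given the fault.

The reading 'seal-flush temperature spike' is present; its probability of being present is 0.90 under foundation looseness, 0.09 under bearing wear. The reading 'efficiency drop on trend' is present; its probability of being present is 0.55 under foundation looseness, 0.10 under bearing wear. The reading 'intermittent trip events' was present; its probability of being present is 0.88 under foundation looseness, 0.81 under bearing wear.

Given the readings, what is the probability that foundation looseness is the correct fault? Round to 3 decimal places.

0.991

For each hypothesis, the unnormalized posterior weight is prior × product of the reading likelihoods:
  foundation looseness: 0.64 × 0.90 × 0.55 × 0.88 = 0.27878
  bearing wear: 0.36 × 0.09 × 0.10 × 0.81 = 0.0026244
The unnormalized weights sum to 0.28141.
P(foundation looseness | evidence) = 0.27878 / 0.28141 ≈ 0.991.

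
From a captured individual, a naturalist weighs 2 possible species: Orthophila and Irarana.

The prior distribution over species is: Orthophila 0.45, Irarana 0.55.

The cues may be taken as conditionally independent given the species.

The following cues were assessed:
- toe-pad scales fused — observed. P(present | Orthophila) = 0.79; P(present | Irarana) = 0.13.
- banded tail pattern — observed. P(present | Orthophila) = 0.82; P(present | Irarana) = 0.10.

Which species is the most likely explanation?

By Bayes' rule with conditional independence, the unnormalized weight for each hypothesis is prior × ∏ likelihoods:
  Orthophila: 0.45 × 0.79 × 0.82 = 0.29151
  Irarana: 0.55 × 0.13 × 0.10 = 0.00715
Marginal likelihood of the evidence = 0.29866.
P(Orthophila | evidence) ≈ 0.29151 / 0.29866 ≈ 0.976
P(Irarana | evidence) ≈ 0.00715 / 0.29866 ≈ 0.024
The largest is 0.976, so Orthophila is most probable.

Orthophila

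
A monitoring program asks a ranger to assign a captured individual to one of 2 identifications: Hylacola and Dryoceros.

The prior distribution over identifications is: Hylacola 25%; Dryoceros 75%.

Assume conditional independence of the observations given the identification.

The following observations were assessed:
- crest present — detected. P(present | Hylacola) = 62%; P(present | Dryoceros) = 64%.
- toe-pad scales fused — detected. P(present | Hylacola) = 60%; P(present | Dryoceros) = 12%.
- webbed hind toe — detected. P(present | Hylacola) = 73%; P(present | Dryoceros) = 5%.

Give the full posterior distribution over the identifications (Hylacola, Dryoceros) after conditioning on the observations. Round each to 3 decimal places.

Multiply each prior by the joint likelihood of the evidence pattern:
  Hylacola: 0.25 × 0.62 × 0.60 × 0.73 = 0.06789
  Dryoceros: 0.75 × 0.64 × 0.12 × 0.05 = 0.00288
Normalizing constant Z = 0.06789 + 0.00288 = 0.07077.
P(Hylacola | evidence) = 0.06789 / 0.07077 ≈ 0.959
P(Dryoceros | evidence) = 0.00288 / 0.07077 ≈ 0.041

0.959, 0.041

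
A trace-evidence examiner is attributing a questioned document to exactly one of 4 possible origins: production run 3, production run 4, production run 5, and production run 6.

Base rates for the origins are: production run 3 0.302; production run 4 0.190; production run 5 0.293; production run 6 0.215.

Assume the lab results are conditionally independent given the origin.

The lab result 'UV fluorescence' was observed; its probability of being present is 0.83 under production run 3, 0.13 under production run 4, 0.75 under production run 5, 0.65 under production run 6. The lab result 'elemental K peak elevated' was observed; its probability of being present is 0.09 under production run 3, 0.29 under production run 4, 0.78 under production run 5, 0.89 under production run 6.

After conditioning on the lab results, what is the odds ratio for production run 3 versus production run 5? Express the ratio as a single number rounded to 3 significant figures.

The normalizing constant cancels in an odds ratio, so compute prior × likelihood for the two hypotheses only:
  production run 3: 0.302 × 0.83 × 0.09 = 0.022559
  production run 5: 0.293 × 0.75 × 0.78 = 0.17141
Odds(production run 3 : production run 5) = 0.022559 / 0.17141 ≈ 0.132.

0.132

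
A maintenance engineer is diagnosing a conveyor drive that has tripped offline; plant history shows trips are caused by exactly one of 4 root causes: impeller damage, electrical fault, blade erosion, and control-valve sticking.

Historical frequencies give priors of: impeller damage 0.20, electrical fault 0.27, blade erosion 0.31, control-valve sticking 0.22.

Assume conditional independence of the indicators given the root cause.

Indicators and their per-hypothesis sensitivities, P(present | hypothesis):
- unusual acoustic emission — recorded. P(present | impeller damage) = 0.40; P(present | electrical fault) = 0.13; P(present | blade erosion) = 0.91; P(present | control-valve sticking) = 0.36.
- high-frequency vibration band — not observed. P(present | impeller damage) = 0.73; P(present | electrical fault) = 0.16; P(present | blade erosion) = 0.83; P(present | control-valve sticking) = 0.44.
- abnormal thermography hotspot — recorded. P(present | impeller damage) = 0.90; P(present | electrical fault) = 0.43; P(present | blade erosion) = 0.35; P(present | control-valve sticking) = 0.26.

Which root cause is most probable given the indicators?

For each hypothesis, the unnormalized posterior weight is prior × product of the indicator likelihoods (using 1 − P(present | H) for each absent indicator):
  impeller damage: 0.20 × 0.40 × (1 − 0.73) × 0.90 = 0.01944
  electrical fault: 0.27 × 0.13 × (1 − 0.16) × 0.43 = 0.012678
  blade erosion: 0.31 × 0.91 × (1 − 0.83) × 0.35 = 0.016785
  control-valve sticking: 0.22 × 0.36 × (1 − 0.44) × 0.26 = 0.011532
The unnormalized weights sum to 0.060435.
P(impeller damage | evidence) ≈ 0.01944 / 0.060435 ≈ 0.322
P(electrical fault | evidence) ≈ 0.012678 / 0.060435 ≈ 0.210
P(blade erosion | evidence) ≈ 0.016785 / 0.060435 ≈ 0.278
P(control-valve sticking | evidence) ≈ 0.011532 / 0.060435 ≈ 0.191
The largest is 0.322, so impeller damage is most probable.

impeller damage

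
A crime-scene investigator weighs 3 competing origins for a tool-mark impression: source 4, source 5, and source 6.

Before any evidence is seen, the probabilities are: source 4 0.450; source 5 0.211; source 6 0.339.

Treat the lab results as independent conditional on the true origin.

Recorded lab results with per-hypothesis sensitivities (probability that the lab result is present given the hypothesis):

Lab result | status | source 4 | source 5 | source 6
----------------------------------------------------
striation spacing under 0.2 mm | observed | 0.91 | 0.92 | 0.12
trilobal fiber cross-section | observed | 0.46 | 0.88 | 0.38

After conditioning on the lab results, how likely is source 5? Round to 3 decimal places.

0.456

Multiply each prior by the joint likelihood of the lab result pattern:
  source 4: 0.450 × 0.91 × 0.46 = 0.18837
  source 5: 0.211 × 0.92 × 0.88 = 0.17083
  source 6: 0.339 × 0.12 × 0.38 = 0.015458
Marginal likelihood of the evidence = 0.37465.
P(source 5 | evidence) = 0.17083 / 0.37465 ≈ 0.456.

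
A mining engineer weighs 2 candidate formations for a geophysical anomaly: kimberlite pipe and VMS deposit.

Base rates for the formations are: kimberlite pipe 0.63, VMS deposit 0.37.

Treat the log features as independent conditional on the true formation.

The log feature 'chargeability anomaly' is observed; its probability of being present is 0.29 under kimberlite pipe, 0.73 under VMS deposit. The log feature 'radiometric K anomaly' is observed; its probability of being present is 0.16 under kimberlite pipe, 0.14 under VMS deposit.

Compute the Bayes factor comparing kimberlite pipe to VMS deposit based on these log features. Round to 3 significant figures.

0.454

Take the product of per-log feature likelihoods under each hypothesis, then divide.
  kimberlite pipe: 0.29 × 0.16 = 0.0464
  VMS deposit: 0.73 × 0.14 = 0.1022
Bayes factor = 0.0464 / 0.1022 ≈ 0.454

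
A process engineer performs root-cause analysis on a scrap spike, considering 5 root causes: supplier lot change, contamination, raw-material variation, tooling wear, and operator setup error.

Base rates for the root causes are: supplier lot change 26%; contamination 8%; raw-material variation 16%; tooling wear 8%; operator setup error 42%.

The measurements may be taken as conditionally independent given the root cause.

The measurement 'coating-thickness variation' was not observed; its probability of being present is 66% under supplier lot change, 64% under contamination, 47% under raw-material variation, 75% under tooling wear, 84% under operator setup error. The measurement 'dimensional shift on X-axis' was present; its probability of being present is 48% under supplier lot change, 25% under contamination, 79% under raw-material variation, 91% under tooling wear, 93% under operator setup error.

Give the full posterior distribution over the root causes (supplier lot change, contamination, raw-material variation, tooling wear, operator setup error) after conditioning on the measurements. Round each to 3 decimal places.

0.215, 0.036, 0.340, 0.092, 0.317

For each hypothesis, the unnormalized posterior weight is prior × product of the measurement likelihoods (using 1 − P(present | H) for each absent measurement):
  supplier lot change: 0.26 × (1 − 0.66) × 0.48 = 0.042432
  contamination: 0.08 × (1 − 0.64) × 0.25 = 0.0072
  raw-material variation: 0.16 × (1 − 0.47) × 0.79 = 0.066992
  tooling wear: 0.08 × (1 − 0.75) × 0.91 = 0.0182
  operator setup error: 0.42 × (1 − 0.84) × 0.93 = 0.062496
The unnormalized weights sum to 0.19732.
P(supplier lot change | evidence) = 0.042432 / 0.19732 ≈ 0.215
P(contamination | evidence) = 0.0072 / 0.19732 ≈ 0.036
P(raw-material variation | evidence) = 0.066992 / 0.19732 ≈ 0.340
P(tooling wear | evidence) = 0.0182 / 0.19732 ≈ 0.092
P(operator setup error | evidence) = 0.062496 / 0.19732 ≈ 0.317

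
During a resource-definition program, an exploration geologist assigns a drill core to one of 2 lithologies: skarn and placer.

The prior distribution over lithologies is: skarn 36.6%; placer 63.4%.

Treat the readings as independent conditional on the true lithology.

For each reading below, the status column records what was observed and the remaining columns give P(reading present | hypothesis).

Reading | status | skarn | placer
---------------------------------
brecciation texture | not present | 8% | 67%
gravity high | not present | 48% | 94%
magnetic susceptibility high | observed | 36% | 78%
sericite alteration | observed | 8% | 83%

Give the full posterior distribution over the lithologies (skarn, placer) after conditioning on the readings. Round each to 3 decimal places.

0.383, 0.617

For each hypothesis, the unnormalized posterior weight is prior × product of the reading likelihoods (using 1 − P(present | H) for each absent reading):
  skarn: 0.366 × (1 − 0.08) × (1 − 0.48) × 0.36 × 0.08 = 0.0050427
  placer: 0.634 × (1 − 0.67) × (1 − 0.94) × 0.78 × 0.83 = 0.0081269
The unnormalized weights sum to 0.01317.
P(skarn | evidence) = 0.0050427 / 0.01317 ≈ 0.383
P(placer | evidence) = 0.0081269 / 0.01317 ≈ 0.617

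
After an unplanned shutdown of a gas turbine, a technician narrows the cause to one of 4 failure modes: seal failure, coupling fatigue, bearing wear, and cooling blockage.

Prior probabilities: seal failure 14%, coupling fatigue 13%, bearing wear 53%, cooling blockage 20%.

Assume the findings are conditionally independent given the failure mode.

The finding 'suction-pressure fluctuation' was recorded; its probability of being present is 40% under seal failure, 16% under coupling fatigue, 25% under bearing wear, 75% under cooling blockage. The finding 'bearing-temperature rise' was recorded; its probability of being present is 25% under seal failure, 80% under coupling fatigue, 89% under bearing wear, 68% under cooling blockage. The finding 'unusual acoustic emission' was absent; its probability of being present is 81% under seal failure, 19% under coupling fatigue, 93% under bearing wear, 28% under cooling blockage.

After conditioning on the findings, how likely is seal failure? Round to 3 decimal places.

0.027

By Bayes' rule with conditional independence, the unnormalized weight for each hypothesis is prior × ∏ likelihoods (using 1 − P(present | H) for each absent finding):
  seal failure: 0.14 × 0.40 × 0.25 × (1 − 0.81) = 0.00266
  coupling fatigue: 0.13 × 0.16 × 0.80 × (1 − 0.19) = 0.013478
  bearing wear: 0.53 × 0.25 × 0.89 × (1 − 0.93) = 0.0082547
  cooling blockage: 0.20 × 0.75 × 0.68 × (1 − 0.28) = 0.07344
The unnormalized weights sum to 0.097833.
P(seal failure | evidence) = 0.00266 / 0.097833 ≈ 0.027.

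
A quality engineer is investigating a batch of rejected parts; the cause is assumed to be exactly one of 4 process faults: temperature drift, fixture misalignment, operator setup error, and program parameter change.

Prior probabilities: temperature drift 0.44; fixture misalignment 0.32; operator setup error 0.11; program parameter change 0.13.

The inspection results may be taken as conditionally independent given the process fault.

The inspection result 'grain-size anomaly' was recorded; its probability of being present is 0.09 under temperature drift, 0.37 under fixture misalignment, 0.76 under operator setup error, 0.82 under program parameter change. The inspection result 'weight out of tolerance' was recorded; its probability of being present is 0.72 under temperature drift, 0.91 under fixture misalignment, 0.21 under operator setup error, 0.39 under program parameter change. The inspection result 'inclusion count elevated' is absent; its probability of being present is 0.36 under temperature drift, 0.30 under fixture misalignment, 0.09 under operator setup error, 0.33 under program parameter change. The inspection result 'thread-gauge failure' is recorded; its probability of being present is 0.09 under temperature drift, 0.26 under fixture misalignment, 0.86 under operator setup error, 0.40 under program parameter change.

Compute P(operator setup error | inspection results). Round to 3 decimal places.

For each hypothesis, the unnormalized posterior weight is prior × product of the inspection result likelihoods (using 1 − P(present | H) for each absent inspection result):
  temperature drift: 0.44 × 0.09 × 0.72 × (1 − 0.36) × 0.09 = 0.0016423
  fixture misalignment: 0.32 × 0.37 × 0.91 × (1 − 0.30) × 0.26 = 0.019609
  operator setup error: 0.11 × 0.76 × 0.21 × (1 − 0.09) × 0.86 = 0.013739
  program parameter change: 0.13 × 0.82 × 0.39 × (1 − 0.33) × 0.40 = 0.011142
The unnormalized weights sum to 0.046133.
P(operator setup error | evidence) = 0.013739 / 0.046133 ≈ 0.298.

0.298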